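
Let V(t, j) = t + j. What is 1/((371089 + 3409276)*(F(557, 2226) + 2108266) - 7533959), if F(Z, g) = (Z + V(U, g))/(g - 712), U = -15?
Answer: 757/6033300881615327 ≈ 1.2547e-13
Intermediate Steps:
V(t, j) = j + t
F(Z, g) = (-15 + Z + g)/(-712 + g) (F(Z, g) = (Z + (g - 15))/(g - 712) = (Z + (-15 + g))/(-712 + g) = (-15 + Z + g)/(-712 + g))
1/((371089 + 3409276)*(F(557, 2226) + 2108266) - 7533959) = 1/((371089 + 3409276)*((-15 + 557 + 2226)/(-712 + 2226) + 2108266) - 7533959) = 1/(3780365*(2768/1514 + 2108266) - 7533959) = 1/(3780365*((1/1514)*2768 + 2108266) - 7533959) = 1/(3780365*(1384/757 + 2108266) - 7533959) = 1/(3780365*(1595958746/757) - 7533959) = 1/(6033306584822290/757 - 7533959) = 1/(6033300881615327/757) = 757/6033300881615327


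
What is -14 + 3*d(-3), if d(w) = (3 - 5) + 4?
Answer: -8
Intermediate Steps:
d(w) = 2 (d(w) = -2 + 4 = 2)
-14 + 3*d(-3) = -14 + 3*2 = -14 + 6 = -8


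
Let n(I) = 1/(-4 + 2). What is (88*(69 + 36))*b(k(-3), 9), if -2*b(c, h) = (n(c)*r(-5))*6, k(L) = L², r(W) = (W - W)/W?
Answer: 0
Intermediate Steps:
r(W) = 0 (r(W) = 0/W = 0)
n(I) = -½ (n(I) = 1/(-2) = -½)
b(c, h) = 0 (b(c, h) = -(-½*0)*6/2 = -0*6 = -½*0 = 0)
(88*(69 + 36))*b(k(-3), 9) = (88*(69 + 36))*0 = (88*105)*0 = 9240*0 = 0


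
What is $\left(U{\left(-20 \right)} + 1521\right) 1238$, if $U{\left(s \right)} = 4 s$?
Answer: $1783958$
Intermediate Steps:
$\left(U{\left(-20 \right)} + 1521\right) 1238 = \left(4 \left(-20\right) + 1521\right) 1238 = \left(-80 + 1521\right) 1238 = 1441 \cdot 1238 = 1783958$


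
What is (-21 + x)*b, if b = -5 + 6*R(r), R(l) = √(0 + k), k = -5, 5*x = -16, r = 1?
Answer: 121 - 726*I*√5/5 ≈ 121.0 - 324.68*I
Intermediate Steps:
x = -16/5 (x = (⅕)*(-16) = -16/5 ≈ -3.2000)
R(l) = I*√5 (R(l) = √(0 - 5) = √(-5) = I*√5)
b = -5 + 6*I*√5 (b = -5 + 6*(I*√5) = -5 + 6*I*√5 ≈ -5.0 + 13.416*I)
(-21 + x)*b = (-21 - 16/5)*(-5 + 6*I*√5) = -121*(-5 + 6*I*√5)/5 = 121 - 726*I*√5/5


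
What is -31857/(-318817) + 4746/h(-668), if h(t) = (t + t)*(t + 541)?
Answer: 3459173193/27047159012 ≈ 0.12789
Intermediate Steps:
h(t) = 2*t*(541 + t) (h(t) = (2*t)*(541 + t) = 2*t*(541 + t))
-31857/(-318817) + 4746/h(-668) = -31857/(-318817) + 4746/((2*(-668)*(541 - 668))) = -31857*(-1/318817) + 4746/((2*(-668)*(-127))) = 31857/318817 + 4746/169672 = 31857/318817 + 4746*(1/169672) = 31857/318817 + 2373/84836 = 3459173193/27047159012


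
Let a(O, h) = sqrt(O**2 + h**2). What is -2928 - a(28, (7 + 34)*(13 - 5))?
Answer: -2928 - 4*sqrt(6773) ≈ -3257.2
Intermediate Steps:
-2928 - a(28, (7 + 34)*(13 - 5)) = -2928 - sqrt(28**2 + ((7 + 34)*(13 - 5))**2) = -2928 - sqrt(784 + (41*8)**2) = -2928 - sqrt(784 + 328**2) = -2928 - sqrt(784 + 107584) = -2928 - sqrt(108368) = -2928 - 4*sqrt(6773)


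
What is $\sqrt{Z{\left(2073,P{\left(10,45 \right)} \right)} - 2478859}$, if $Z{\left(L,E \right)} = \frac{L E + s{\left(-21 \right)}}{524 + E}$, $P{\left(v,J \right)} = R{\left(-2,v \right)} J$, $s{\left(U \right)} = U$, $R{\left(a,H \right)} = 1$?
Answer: $\frac{i \sqrt{802504801483}}{569} \approx 1574.4 i$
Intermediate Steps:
$P{\left(v,J \right)} = J$ ($P{\left(v,J \right)} = 1 J = J$)
$Z{\left(L,E \right)} = \frac{-21 + E L}{524 + E}$ ($Z{\left(L,E \right)} = \frac{L E - 21}{524 + E} = \frac{E L - 21}{524 + E} = \frac{-21 + E L}{524 + E}$)
$\sqrt{Z{\left(2073,P{\left(10,45 \right)} \right)} - 2478859} = \sqrt{\frac{-21 + 45 \cdot 2073}{524 + 45} - 2478859} = \sqrt{\frac{-21 + 93285}{569} - 2478859} = \sqrt{\frac{1}{569} \cdot 93264 - 2478859} = \sqrt{\frac{93264}{569} - 2478859} = \sqrt{- \frac{1410377507}{569}} = \frac{i \sqrt{802504801483}}{569}$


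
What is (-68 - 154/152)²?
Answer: 27510025/5776 ≈ 4762.8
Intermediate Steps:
(-68 - 154/152)² = (-68 - 154*1/152)² = (-68 - 77/76)² = (-5245/76)² = 27510025/5776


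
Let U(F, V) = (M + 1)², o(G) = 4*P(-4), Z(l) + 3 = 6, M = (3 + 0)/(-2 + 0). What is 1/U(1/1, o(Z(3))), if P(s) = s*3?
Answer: 4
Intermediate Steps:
P(s) = 3*s
M = -3/2 (M = 3/(-2) = 3*(-½) = -3/2 ≈ -1.5000)
Z(l) = 3 (Z(l) = -3 + 6 = 3)
o(G) = -48 (o(G) = 4*(3*(-4)) = 4*(-12) = -48)
U(F, V) = ¼ (U(F, V) = (-3/2 + 1)² = (-½)² = ¼)
1/U(1/1, o(Z(3))) = 1/(¼) = 4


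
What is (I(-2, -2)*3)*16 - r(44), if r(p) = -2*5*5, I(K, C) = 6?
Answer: 338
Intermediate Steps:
r(p) = -50 (r(p) = -10*5 = -50)
(I(-2, -2)*3)*16 - r(44) = (6*3)*16 - 1*(-50) = 18*16 + 50 = 288 + 50 = 338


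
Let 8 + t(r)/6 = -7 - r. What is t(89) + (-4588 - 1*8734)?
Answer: -13946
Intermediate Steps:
t(r) = -90 - 6*r (t(r) = -48 + 6*(-7 - r) = -48 + (-42 - 6*r) = -90 - 6*r)
t(89) + (-4588 - 1*8734) = (-90 - 6*89) + (-4588 - 1*8734) = (-90 - 534) + (-4588 - 8734) = -624 - 13322 = -13946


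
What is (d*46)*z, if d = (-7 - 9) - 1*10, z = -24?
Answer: 28704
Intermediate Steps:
d = -26 (d = -16 - 10 = -26)
(d*46)*z = -26*46*(-24) = -1196*(-24) = 28704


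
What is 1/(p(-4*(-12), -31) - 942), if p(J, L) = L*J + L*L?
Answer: -1/1469 ≈ -0.00068074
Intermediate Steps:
p(J, L) = L**2 + J*L (p(J, L) = J*L + L**2 = L**2 + J*L)
1/(p(-4*(-12), -31) - 942) = 1/(-31*(-4*(-12) - 31) - 942) = 1/(-31*(48 - 31) - 942) = 1/(-31*17 - 942) = 1/(-527 - 942) = 1/(-1469) = -1/1469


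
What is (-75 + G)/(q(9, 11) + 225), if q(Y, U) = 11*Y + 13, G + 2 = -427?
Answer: -504/337 ≈ -1.4955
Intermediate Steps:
G = -429 (G = -2 - 427 = -429)
q(Y, U) = 13 + 11*Y
(-75 + G)/(q(9, 11) + 225) = (-75 - 429)/((13 + 11*9) + 225) = -504/((13 + 99) + 225) = -504/(112 + 225) = -504/337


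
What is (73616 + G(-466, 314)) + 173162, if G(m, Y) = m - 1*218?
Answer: 246094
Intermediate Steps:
G(m, Y) = -218 + m (G(m, Y) = m - 218 = -218 + m)
(73616 + G(-466, 314)) + 173162 = (73616 + (-218 - 466)) + 173162 = (73616 - 684) + 173162 = 72932 + 173162 = 246094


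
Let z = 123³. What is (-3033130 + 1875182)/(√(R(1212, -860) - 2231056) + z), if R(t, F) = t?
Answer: -2154787220916/3462828221533 + 2315896*I*√557461/3462828221533 ≈ -0.62226 + 0.00049934*I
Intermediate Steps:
z = 1860867
(-3033130 + 1875182)/(√(R(1212, -860) - 2231056) + z) = (-3033130 + 1875182)/(√(1212 - 2231056) + 1860867) = -1157948/(√(-2229844) + 1860867) = -1157948/(2*I*√557461 + 1860867) = -1157948/(1860867 + 2*I*√557461)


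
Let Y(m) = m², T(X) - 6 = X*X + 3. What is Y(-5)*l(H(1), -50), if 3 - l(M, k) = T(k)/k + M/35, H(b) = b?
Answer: 18603/14 ≈ 1328.8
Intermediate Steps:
T(X) = 9 + X² (T(X) = 6 + (X*X + 3) = 6 + (X² + 3) = 6 + (3 + X²) = 9 + X²)
l(M, k) = 3 - M/35 - (9 + k²)/k (l(M, k) = 3 - ((9 + k²)/k + M/35) = 3 - (M/35 + (9 + k²)/k) = 3 + (-M/35 - (9 + k²)/k) = 3 - M/35 - (9 + k²)/k)
Y(-5)*l(H(1), -50) = (-5)²*(3 - 1*(-50) - 9/(-50) - 1/35*1) = 25*(3 + 50 - 9*(-1/50) - 1/35) = 25*(3 + 50 + 9/50 - 1/35) = 25*(18603/350) = 18603/14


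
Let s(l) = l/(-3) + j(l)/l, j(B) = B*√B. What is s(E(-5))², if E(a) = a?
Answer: -20/9 + 10*I*√5/3 ≈ -2.2222 + 7.4536*I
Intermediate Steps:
j(B) = B^(3/2)
s(l) = √l - l/3 (s(l) = l/(-3) + l^(3/2)/l = l*(-⅓) + √l = -l/3 + √l = √l - l/3)
s(E(-5))² = (√(-5) - ⅓*(-5))² = (I*√5 + 5/3)² = (5/3 + I*√5)²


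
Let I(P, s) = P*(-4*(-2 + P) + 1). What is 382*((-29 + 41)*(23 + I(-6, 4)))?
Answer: -802200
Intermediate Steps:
I(P, s) = P*(9 - 4*P) (I(P, s) = P*((8 - 4*P) + 1) = P*(9 - 4*P))
382*((-29 + 41)*(23 + I(-6, 4))) = 382*((-29 + 41)*(23 - 6*(9 - 4*(-6)))) = 382*(12*(23 - 6*(9 + 24))) = 382*(12*(23 - 6*33)) = 382*(12*(23 - 198)) = 382*(12*(-175)) = 382*(-2100) = -802200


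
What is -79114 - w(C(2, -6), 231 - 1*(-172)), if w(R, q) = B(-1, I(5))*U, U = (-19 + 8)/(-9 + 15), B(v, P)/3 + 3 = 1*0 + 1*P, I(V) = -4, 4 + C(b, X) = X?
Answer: -158305/2 ≈ -79153.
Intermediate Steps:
C(b, X) = -4 + X
B(v, P) = -9 + 3*P (B(v, P) = -9 + 3*(1*0 + 1*P) = -9 + 3*(0 + P) = -9 + 3*P)
U = -11/6 ≈ -1.8333
w(R, q) = 77/2 (w(R, q) = (-9 + 3*(-4))*(-11/6) = (-9 - 12)*(-11/6) = -21*(-11/6) = 77/2)
-79114 - w(C(2, -6), 231 - 1*(-172)) = -79114 - 1*77/2 = -79114 - 77/2 = -158305/2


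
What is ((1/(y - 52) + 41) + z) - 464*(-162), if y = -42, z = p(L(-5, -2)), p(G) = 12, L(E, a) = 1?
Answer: 7070773/94 ≈ 75221.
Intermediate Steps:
z = 12
((1/(y - 52) + 41) + z) - 464*(-162) = ((1/(-42 - 52) + 41) + 12) - 464*(-162) = ((1/(-94) + 41) + 12) + 75168 = ((-1/94 + 41) + 12) + 75168 = (3853/94 + 12) + 75168 = 4981/94 + 75168 = 7070773/94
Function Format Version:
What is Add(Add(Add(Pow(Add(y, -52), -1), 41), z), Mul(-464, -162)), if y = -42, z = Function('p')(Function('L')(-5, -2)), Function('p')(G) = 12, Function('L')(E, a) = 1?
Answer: Rational(7070773, 94) ≈ 75221.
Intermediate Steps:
z = 12
Add(Add(Add(Pow(Add(y, -52), -1), 41), z), Mul(-464, -162)) = Add(Add(Add(Pow(Add(-42, -52), -1), 41), 12), Mul(-464, -162)) = Add(Add(Add(Pow(-94, -1), 41), 12), 75168) = Add(Add(Add(Rational(-1, 94), 41), 12), 75168) = Add(Add(Rational(3853, 94), 12), 75168) = Add(Rational(4981, 94), 75168) = Rational(7070773, 94)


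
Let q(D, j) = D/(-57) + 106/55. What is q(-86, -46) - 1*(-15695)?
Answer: 49214597/3135 ≈ 15698.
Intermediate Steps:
q(D, j) = 106/55 - D/57 (q(D, j) = D*(-1/57) + 106*(1/55) = -D/57 + 106/55 = 106/55 - D/57)
q(-86, -46) - 1*(-15695) = (106/55 - 1/57*(-86)) - 1*(-15695) = (106/55 + 86/57) + 15695 = 10772/3135 + 15695 = 49214597/3135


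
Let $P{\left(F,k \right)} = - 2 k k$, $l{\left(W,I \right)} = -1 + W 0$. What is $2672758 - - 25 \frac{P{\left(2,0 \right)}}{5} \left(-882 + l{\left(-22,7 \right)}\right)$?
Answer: $2672758$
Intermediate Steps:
$l{\left(W,I \right)} = -1$ ($l{\left(W,I \right)} = -1 + 0 = -1$)
$P{\left(F,k \right)} = - 2 k^{2}$
$2672758 - - 25 \frac{P{\left(2,0 \right)}}{5} \left(-882 + l{\left(-22,7 \right)}\right) = 2672758 - - 25 \frac{\left(-2\right) 0^{2}}{5} \left(-882 - 1\right) = 2672758 - - 25 \left(-2\right) 0 \cdot \frac{1}{5} \left(-883\right) = 2672758 - - 25 \cdot 0 \cdot \frac{1}{5} \left(-883\right) = 2672758 - \left(-25\right) 0 \left(-883\right) = 2672758 - 0 \left(-883\right) = 2672758 - 0 = 2672758 + 0 = 2672758$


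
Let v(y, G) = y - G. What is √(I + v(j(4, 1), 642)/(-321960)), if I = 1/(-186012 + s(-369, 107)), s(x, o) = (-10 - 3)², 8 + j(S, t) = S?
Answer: √447755183483034315/14958503070 ≈ 0.044733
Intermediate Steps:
j(S, t) = -8 + S
s(x, o) = 169 (s(x, o) = (-13)² = 169)
I = -1/185843 (I = 1/(-186012 + 169) = 1/(-185843) = -1/185843 ≈ -5.3809e-6)
√(I + v(j(4, 1), 642)/(-321960)) = √(-1/185843 + ((-8 + 4) - 1*642)/(-321960)) = √(-1/185843 + (-4 - 642)*(-1/321960)) = √(-1/185843 - 646*(-1/321960)) = √(-1/185843 + 323/160980) = √(59866309/29917006140) = √447755183483034315/14958503070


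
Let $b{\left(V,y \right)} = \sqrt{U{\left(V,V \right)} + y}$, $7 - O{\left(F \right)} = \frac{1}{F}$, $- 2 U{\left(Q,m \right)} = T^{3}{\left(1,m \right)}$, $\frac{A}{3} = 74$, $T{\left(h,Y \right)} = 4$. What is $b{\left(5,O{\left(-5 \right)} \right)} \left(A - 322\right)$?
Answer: $- 40 i \sqrt{155} \approx - 498.0 i$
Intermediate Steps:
$A = 222$ ($A = 3 \cdot 74 = 222$)
$U{\left(Q,m \right)} = -32$ ($U{\left(Q,m \right)} = - \frac{4^{3}}{2} = \left(- \frac{1}{2}\right) 64 = -32$)
$O{\left(F \right)} = 7 - \frac{1}{F}$
$b{\left(V,y \right)} = \sqrt{-32 + y}$
$b{\left(5,O{\left(-5 \right)} \right)} \left(A - 322\right) = \sqrt{-32 + \left(7 - \frac{1}{-5}\right)} \left(222 - 322\right) = \sqrt{-32 + \left(7 - - \frac{1}{5}\right)} \left(-100\right) = \sqrt{-32 + \left(7 + \frac{1}{5}\right)} \left(-100\right) = \sqrt{-32 + \frac{36}{5}} \left(-100\right) = \sqrt{- \frac{124}{5}} \left(-100\right) = \frac{2 i \sqrt{155}}{5} \left(-100\right) = - 40 i \sqrt{155}$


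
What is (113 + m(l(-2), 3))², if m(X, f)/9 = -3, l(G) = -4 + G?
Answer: 7396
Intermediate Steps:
m(X, f) = -27 (m(X, f) = 9*(-3) = -27)
(113 + m(l(-2), 3))² = (113 - 27)² = 86² = 7396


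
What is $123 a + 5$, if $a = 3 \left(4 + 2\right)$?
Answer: $2219$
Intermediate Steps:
$a = 18$ ($a = 3 \cdot 6 = 18$)
$123 a + 5 = 123 \cdot 18 + 5 = 2214 + 5 = 2219$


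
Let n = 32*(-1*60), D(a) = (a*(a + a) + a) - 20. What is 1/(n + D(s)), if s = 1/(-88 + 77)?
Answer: -121/234749 ≈ -0.00051544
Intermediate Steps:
s = -1/11 (s = 1/(-11) = -1/11 ≈ -0.090909)
D(a) = -20 + a + 2*a² (D(a) = (a*(2*a) + a) - 20 = (2*a² + a) - 20 = (a + 2*a²) - 20 = -20 + a + 2*a²)
n = -1920 (n = 32*(-60) = -1920)
1/(n + D(s)) = 1/(-1920 + (-20 - 1/11 + 2*(-1/11)²)) = 1/(-1920 + (-20 - 1/11 + 2*(1/121))) = 1/(-1920 + (-20 - 1/11 + 2/121)) = 1/(-1920 - 2429/121) = 1/(-234749/121) = -121/234749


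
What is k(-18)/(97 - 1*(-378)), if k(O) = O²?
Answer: 324/475 ≈ 0.68211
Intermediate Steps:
k(-18)/(97 - 1*(-378)) = (-18)²/(97 - 1*(-378)) = 324/(97 + 378) = 324/475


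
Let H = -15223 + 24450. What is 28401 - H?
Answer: 19174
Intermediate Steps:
H = 9227
28401 - H = 28401 - 1*9227 = 28401 - 9227 = 19174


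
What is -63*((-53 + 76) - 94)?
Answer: 4473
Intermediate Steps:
-63*((-53 + 76) - 94) = -63*(23 - 94) = -63*(-71) = 4473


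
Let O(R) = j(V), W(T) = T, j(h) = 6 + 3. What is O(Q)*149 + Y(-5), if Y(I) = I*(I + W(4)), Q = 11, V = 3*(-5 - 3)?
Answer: 1346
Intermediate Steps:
V = -24 (V = 3*(-8) = -24)
j(h) = 9
O(R) = 9
Y(I) = I*(4 + I) (Y(I) = I*(I + 4) = I*(4 + I))
O(Q)*149 + Y(-5) = 9*149 - 5*(4 - 5) = 1341 - 5*(-1) = 1341 + 5 = 1346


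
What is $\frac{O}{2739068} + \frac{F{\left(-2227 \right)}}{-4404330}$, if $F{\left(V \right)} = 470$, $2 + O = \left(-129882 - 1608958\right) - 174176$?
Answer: $- \frac{421342496495}{603187968222} \approx -0.69853$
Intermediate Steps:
$O = -1913018$ ($O = -2 - 1913016 = -1913018$)
$\frac{O}{2739068} + \frac{F{\left(-2227 \right)}}{-4404330} = - \frac{1913018}{2739068} + \frac{470}{-4404330} = \left(-1913018\right) \frac{1}{2739068} + 470 \left(- \frac{1}{4404330}\right) = - \frac{956509}{1369534} - \frac{47}{440433} = - \frac{421342496495}{603187968222}$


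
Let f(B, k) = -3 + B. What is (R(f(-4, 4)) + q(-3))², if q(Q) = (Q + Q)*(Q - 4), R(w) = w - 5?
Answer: 900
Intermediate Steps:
R(w) = -5 + w
q(Q) = 2*Q*(-4 + Q) (q(Q) = (2*Q)*(-4 + Q) = 2*Q*(-4 + Q))
(R(f(-4, 4)) + q(-3))² = ((-5 + (-3 - 4)) + 2*(-3)*(-4 - 3))² = ((-5 - 7) + 2*(-3)*(-7))² = (-12 + 42)² = 30² = 900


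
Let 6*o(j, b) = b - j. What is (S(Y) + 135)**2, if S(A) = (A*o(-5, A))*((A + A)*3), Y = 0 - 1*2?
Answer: 21609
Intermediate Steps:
o(j, b) = -j/6 + b/6 (o(j, b) = (b - j)/6 = -j/6 + b/6)
Y = -2 (Y = 0 - 2 = -2)
S(A) = 6*A**2*(5/6 + A/6) (S(A) = (A*(-1/6*(-5) + A/6))*((A + A)*3) = (A*(5/6 + A/6))*((2*A)*3) = (A*(5/6 + A/6))*(6*A) = 6*A**2*(5/6 + A/6))
(S(Y) + 135)**2 = ((-2)**2*(5 - 2) + 135)**2 = (4*3 + 135)**2 = (12 + 135)**2 = 147**2 = 21609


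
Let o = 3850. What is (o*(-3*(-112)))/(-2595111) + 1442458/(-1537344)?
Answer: -955341136873/664929720864 ≈ -1.4368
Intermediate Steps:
(o*(-3*(-112)))/(-2595111) + 1442458/(-1537344) = (3850*(-3*(-112)))/(-2595111) + 1442458/(-1537344) = (3850*336)*(-1/2595111) + 1442458*(-1/1537344) = 1293600*(-1/2595111) - 721229/768672 = -431200/865037 - 721229/768672 = -955341136873/664929720864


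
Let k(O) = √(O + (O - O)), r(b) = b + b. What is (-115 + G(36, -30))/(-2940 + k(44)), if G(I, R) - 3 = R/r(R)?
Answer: 163905/4321778 + 223*√11/8643556 ≈ 0.038011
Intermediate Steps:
r(b) = 2*b
k(O) = √O (k(O) = √(O + 0) = √O)
G(I, R) = 7/2 (G(I, R) = 3 + R/((2*R)) = 3 + R*(1/(2*R)) = 3 + ½ = 7/2)
(-115 + G(36, -30))/(-2940 + k(44)) = (-115 + 7/2)/(-2940 + √44) = -223/(2*(-2940 + 2*√11))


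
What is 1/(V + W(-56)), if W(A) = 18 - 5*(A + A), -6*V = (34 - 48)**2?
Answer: 3/1636 ≈ 0.0018337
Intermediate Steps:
V = -98/3 (V = -(34 - 48)**2/6 = -1/6*(-14)**2 = -1/6*196 = -98/3 ≈ -32.667)
W(A) = 18 - 10*A (W(A) = 18 - 5*2*A = 18 - 10*A)
1/(V + W(-56)) = 1/(-98/3 + (18 - 10*(-56))) = 1/(-98/3 + (18 + 560)) = 1/(-98/3 + 578) = 1/(1636/3) = 3/1636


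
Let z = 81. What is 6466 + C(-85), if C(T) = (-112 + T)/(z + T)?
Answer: 26061/4 ≈ 6515.3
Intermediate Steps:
C(T) = (-112 + T)/(81 + T)
6466 + C(-85) = 6466 + (-112 - 85)/(81 - 85) = 6466 - 197/(-4) = 6466 - ¼*(-197) = 6466 + 197/4 = 26061/4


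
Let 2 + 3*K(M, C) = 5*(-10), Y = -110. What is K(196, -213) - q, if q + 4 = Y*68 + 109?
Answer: 22073/3 ≈ 7357.7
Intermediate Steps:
K(M, C) = -52/3 (K(M, C) = -⅔ + (5*(-10))/3 = -⅔ + (⅓)*(-50) = -⅔ - 50/3 = -52/3)
q = -7375 (q = -4 + (-110*68 + 109) = -4 + (-7480 + 109) = -4 - 7371 = -7375)
K(196, -213) - q = -52/3 - 1*(-7375) = -52/3 + 7375 = 22073/3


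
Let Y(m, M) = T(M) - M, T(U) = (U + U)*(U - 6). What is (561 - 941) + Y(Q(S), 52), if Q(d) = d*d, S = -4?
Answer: 4352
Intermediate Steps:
Q(d) = d**2
T(U) = 2*U*(-6 + U) (T(U) = (2*U)*(-6 + U) = 2*U*(-6 + U))
Y(m, M) = -M + 2*M*(-6 + M) (Y(m, M) = 2*M*(-6 + M) - M = -M + 2*M*(-6 + M))
(561 - 941) + Y(Q(S), 52) = (561 - 941) + 52*(-13 + 2*52) = -380 + 52*(-13 + 104) = -380 + 52*91 = -380 + 4732 = 4352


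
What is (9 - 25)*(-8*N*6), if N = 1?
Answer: 768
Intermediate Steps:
(9 - 25)*(-8*N*6) = (9 - 25)*(-8*6) = -16*(-2*4)*6 = -(-128)*6 = -16*(-48) = 768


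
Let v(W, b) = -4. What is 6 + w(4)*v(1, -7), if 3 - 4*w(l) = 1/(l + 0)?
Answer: 13/4 ≈ 3.2500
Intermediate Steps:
w(l) = ¾ - 1/(4*l) (w(l) = ¾ - 1/(4*(l + 0)) = ¾ - 1/(4*l))
6 + w(4)*v(1, -7) = 6 + ((¼)*(-1 + 3*4)/4)*(-4) = 6 + ((¼)*(¼)*(-1 + 12))*(-4) = 6 + ((¼)*(¼)*11)*(-4) = 6 + (11/16)*(-4) = 6 - 11/4 = 13/4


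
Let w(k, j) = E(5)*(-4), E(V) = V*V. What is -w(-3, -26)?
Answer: 100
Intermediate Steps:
E(V) = V**2
w(k, j) = -100 (w(k, j) = 5**2*(-4) = 25*(-4) = -100)
-w(-3, -26) = -1*(-100) = 100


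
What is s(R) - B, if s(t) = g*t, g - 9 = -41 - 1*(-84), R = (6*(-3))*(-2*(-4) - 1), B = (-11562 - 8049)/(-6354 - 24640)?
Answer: -203092299/30994 ≈ -6552.6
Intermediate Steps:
B = 19611/30994 (B = -19611/(-30994) = -19611*(-1/30994) = 19611/30994 ≈ 0.63274)
R = -126 (R = -18*(8 - 1) = -18*7 = -126)
g = 52 (g = 9 + (-41 - 1*(-84)) = 9 + (-41 + 84) = 9 + 43 = 52)
s(t) = 52*t
s(R) - B = 52*(-126) - 1*19611/30994 = -6552 - 19611/30994 = -203092299/30994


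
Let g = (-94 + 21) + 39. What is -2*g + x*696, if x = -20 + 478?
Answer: 318836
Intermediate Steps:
x = 458
g = -34 (g = -73 + 39 = -34)
-2*g + x*696 = -2*(-34) + 458*696 = 68 + 318768 = 318836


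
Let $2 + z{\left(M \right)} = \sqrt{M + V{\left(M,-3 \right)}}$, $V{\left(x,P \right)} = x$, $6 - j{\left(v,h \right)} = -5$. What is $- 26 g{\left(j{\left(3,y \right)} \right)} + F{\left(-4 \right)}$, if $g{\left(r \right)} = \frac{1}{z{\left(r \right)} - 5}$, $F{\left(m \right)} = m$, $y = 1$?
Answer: $\frac{74}{27} + \frac{26 \sqrt{22}}{27} \approx 7.2574$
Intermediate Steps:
$j{\left(v,h \right)} = 11$ ($j{\left(v,h \right)} = 6 - -5 = 6 + 5 = 11$)
$z{\left(M \right)} = -2 + \sqrt{2} \sqrt{M}$ ($z{\left(M \right)} = -2 + \sqrt{M + M} = -2 + \sqrt{2 M} = -2 + \sqrt{2} \sqrt{M}$)
$g{\left(r \right)} = \frac{1}{-7 + \sqrt{2} \sqrt{r}}$ ($g{\left(r \right)} = \frac{1}{\left(-2 + \sqrt{2} \sqrt{r}\right) - 5} = \frac{1}{-7 + \sqrt{2} \sqrt{r}}$)
$- 26 g{\left(j{\left(3,y \right)} \right)} + F{\left(-4 \right)} = - \frac{26}{-7 + \sqrt{2} \sqrt{11}} - 4 = - \frac{26}{-7 + \sqrt{22}} - 4 = -4 - \frac{26}{-7 + \sqrt{22}}$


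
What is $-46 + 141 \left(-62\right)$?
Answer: $-8788$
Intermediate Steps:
$-46 + 141 \left(-62\right) = -46 - 8742 = -8788$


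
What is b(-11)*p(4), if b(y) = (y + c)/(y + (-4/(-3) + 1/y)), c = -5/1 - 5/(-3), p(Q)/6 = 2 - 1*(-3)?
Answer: 7095/161 ≈ 44.068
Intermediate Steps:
p(Q) = 30 (p(Q) = 6*(2 - 1*(-3)) = 6*(2 + 3) = 6*5 = 30)
c = -10/3 (c = -5*1 - 5*(-⅓) = -5 + 5/3 = -10/3 ≈ -3.3333)
b(y) = (-10/3 + y)/(4/3 + y + 1/y) (b(y) = (y - 10/3)/(y + (-4/(-3) + 1/y)) = (-10/3 + y)/(y + (-4*(-⅓) + 1/y)) = (-10/3 + y)/(y + (4/3 + 1/y)) = (-10/3 + y)/(4/3 + y + 1/y))
b(-11)*p(4) = -11*(-10 + 3*(-11))/(3 + 3*(-11)² + 4*(-11))*30 = -11*(-10 - 33)/(3 + 3*121 - 44)*30 = -11*(-43)/(3 + 363 - 44)*30 = -11*(-43)/322*30 = -11*1/322*(-43)*30 = (473/322)*30 = 7095/161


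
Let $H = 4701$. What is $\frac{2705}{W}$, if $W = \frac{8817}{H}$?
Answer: $\frac{4238735}{2939} \approx 1442.2$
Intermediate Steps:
$W = \frac{2939}{1567}$ ($W = \frac{8817}{4701} = 8817 \cdot \frac{1}{4701} = \frac{2939}{1567} \approx 1.8756$)
$\frac{2705}{W} = \frac{2705}{\frac{2939}{1567}} = 2705 \cdot \frac{1567}{2939} = \frac{4238735}{2939}$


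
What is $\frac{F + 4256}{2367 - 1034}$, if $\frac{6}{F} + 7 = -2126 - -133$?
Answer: $\frac{4255997}{1333000} \approx 3.1928$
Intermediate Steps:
$F = - \frac{3}{1000}$ ($F = \frac{6}{-7 - 1993} = \frac{6}{-2000} = 6 \left(- \frac{1}{2000}\right) = - \frac{3}{1000} \approx -0.003$)
$\frac{F + 4256}{2367 - 1034} = \frac{- \frac{3}{1000} + 4256}{2367 - 1034} = \frac{4255997}{1000 \cdot 1333} = \frac{4255997}{1000} \cdot \frac{1}{1333} = \frac{4255997}{1333000}$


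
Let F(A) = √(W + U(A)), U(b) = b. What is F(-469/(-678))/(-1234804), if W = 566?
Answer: -√260499126/837197112 ≈ -1.9279e-5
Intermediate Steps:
F(A) = √(566 + A)
F(-469/(-678))/(-1234804) = √(566 - 469/(-678))/(-1234804) = √(566 - 469*(-1/678))*(-1/1234804) = √(566 + 469/678)*(-1/1234804) = √(384217/678)*(-1/1234804) = (√260499126/678)*(-1/1234804) = -√260499126/837197112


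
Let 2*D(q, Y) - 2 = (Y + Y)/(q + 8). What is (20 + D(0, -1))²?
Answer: 27889/64 ≈ 435.77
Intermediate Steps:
D(q, Y) = 1 + Y/(8 + q) (D(q, Y) = 1 + ((Y + Y)/(q + 8))/2 = 1 + ((2*Y)/(8 + q))/2 = 1 + (2*Y/(8 + q))/2 = 1 + Y/(8 + q))
(20 + D(0, -1))² = (20 + (8 - 1 + 0)/(8 + 0))² = (20 + 7/8)² = (167/8)² = 27889/64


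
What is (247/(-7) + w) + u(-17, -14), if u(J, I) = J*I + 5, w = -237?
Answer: -205/7 ≈ -29.286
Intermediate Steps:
u(J, I) = 5 + I*J (u(J, I) = I*J + 5 = 5 + I*J)
(247/(-7) + w) + u(-17, -14) = (247/(-7) - 237) + (5 - 14*(-17)) = (247*(-1/7) - 237) + (5 + 238) = (-247/7 - 237) + 243 = -1906/7 + 243 = -205/7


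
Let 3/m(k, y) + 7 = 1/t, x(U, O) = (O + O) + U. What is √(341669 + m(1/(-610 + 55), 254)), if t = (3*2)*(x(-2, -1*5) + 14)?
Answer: √2353754753/83 ≈ 584.52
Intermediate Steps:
x(U, O) = U + 2*O (x(U, O) = 2*O + U = U + 2*O)
t = 12 (t = (3*2)*((-2 + 2*(-1*5)) + 14) = 6*((-2 + 2*(-5)) + 14) = 6*((-2 - 10) + 14) = 6*(-12 + 14) = 6*2 = 12)
m(k, y) = -36/83 (m(k, y) = 3/(-7 + 1/12) = 3/(-83/12) = 3*(-12/83) = -36/83)
√(341669 + m(1/(-610 + 55), 254)) = √(341669 - 36/83) = √(28358491/83) = √2353754753/83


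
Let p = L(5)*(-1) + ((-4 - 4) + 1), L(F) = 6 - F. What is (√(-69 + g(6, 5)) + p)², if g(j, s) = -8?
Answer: (8 - I*√77)² ≈ -13.0 - 140.4*I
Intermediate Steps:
p = -8 (p = (6 - 1*5)*(-1) + ((-4 - 4) + 1) = (6 - 5)*(-1) + (-8 + 1) = 1*(-1) - 7 = -1 - 7 = -8)
(√(-69 + g(6, 5)) + p)² = (√(-69 - 8) - 8)² = (√(-77) - 8)² = (I*√77 - 8)² = (-8 + I*√77)²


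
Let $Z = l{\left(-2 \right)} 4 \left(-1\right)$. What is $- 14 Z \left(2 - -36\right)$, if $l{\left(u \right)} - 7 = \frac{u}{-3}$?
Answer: $\frac{48944}{3} \approx 16315.0$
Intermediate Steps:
$l{\left(u \right)} = 7 - \frac{u}{3}$ ($l{\left(u \right)} = 7 + \frac{u}{-3} = 7 + u \left(- \frac{1}{3}\right) = 7 - \frac{u}{3}$)
$Z = - \frac{92}{3}$ ($Z = \left(7 - - \frac{2}{3}\right) 4 \left(-1\right) = \left(7 + \frac{2}{3}\right) 4 \left(-1\right) = \frac{23}{3} \cdot 4 \left(-1\right) = \frac{92}{3} \left(-1\right) = - \frac{92}{3} \approx -30.667$)
$- 14 Z \left(2 - -36\right) = \left(-14\right) \left(- \frac{92}{3}\right) \left(2 - -36\right) = \frac{1288 \left(2 + 36\right)}{3} = \frac{1288}{3} \cdot 38 = \frac{48944}{3}$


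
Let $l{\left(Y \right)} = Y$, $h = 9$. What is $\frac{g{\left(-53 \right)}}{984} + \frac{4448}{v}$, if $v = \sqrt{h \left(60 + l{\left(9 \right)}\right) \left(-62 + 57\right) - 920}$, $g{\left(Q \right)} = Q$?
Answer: $- \frac{53}{984} - \frac{4448 i \sqrt{161}}{805} \approx -0.053862 - 70.11 i$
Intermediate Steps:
$v = 5 i \sqrt{161}$ ($v = \sqrt{9 \left(60 + 9\right) \left(-62 + 57\right) - 920} = \sqrt{9 \cdot 69 \left(-5\right) - 920} = \sqrt{9 \left(-345\right) - 920} = \sqrt{-3105 - 920} = \sqrt{-4025} = 5 i \sqrt{161} \approx 63.443 i$)
$\frac{g{\left(-53 \right)}}{984} + \frac{4448}{v} = - \frac{53}{984} + \frac{4448}{5 i \sqrt{161}} = \left(-53\right) \frac{1}{984} + 4448 \left(- \frac{i \sqrt{161}}{805}\right) = - \frac{53}{984} - \frac{4448 i \sqrt{161}}{805}$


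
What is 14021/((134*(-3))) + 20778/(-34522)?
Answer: -246192859/6938922 ≈ -35.480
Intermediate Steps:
14021/((134*(-3))) + 20778/(-34522) = 14021/(-402) + 20778*(-1/34522) = 14021*(-1/402) - 10389/17261 = -14021/402 - 10389/17261 = -246192859/6938922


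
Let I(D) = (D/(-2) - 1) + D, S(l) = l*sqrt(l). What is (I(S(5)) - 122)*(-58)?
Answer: 7134 - 145*sqrt(5) ≈ 6809.8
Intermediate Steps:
S(l) = l**(3/2)
I(D) = -1 + D/2 (I(D) = (D*(-1/2) - 1) + D = (-D/2 - 1) + D = (-1 - D/2) + D = -1 + D/2)
(I(S(5)) - 122)*(-58) = ((-1 + 5**(3/2)/2) - 122)*(-58) = ((-1 + (5*sqrt(5))/2) - 122)*(-58) = ((-1 + 5*sqrt(5)/2) - 122)*(-58) = (-123 + 5*sqrt(5)/2)*(-58) = 7134 - 145*sqrt(5)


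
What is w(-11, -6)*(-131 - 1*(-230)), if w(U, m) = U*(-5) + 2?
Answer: 5643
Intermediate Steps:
w(U, m) = 2 - 5*U (w(U, m) = -5*U + 2 = 2 - 5*U)
w(-11, -6)*(-131 - 1*(-230)) = (2 - 5*(-11))*(-131 - 1*(-230)) = (2 + 55)*(-131 + 230) = 57*99 = 5643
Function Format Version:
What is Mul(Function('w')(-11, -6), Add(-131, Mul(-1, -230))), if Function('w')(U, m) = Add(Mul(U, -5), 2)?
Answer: 5643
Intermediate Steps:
Function('w')(U, m) = Add(2, Mul(-5, U)) (Function('w')(U, m) = Add(Mul(-5, U), 2) = Add(2, Mul(-5, U)))
Mul(Function('w')(-11, -6), Add(-131, Mul(-1, -230))) = Mul(Add(2, Mul(-5, -11)), Add(-131, Mul(-1, -230))) = Mul(Add(2, 55), Add(-131, 230)) = Mul(57, 99) = 5643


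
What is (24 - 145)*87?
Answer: -10527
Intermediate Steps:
(24 - 145)*87 = -121*87 = -10527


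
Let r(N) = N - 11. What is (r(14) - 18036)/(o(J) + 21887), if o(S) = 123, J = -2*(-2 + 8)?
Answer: -18033/22010 ≈ -0.81931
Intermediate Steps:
r(N) = -11 + N
J = -12 (J = -2*6 = -12)
(r(14) - 18036)/(o(J) + 21887) = ((-11 + 14) - 18036)/(123 + 21887) = (3 - 18036)/22010 = -18033*1/22010 = -18033/22010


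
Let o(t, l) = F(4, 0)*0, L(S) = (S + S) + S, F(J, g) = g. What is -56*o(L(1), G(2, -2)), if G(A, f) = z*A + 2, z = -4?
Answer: 0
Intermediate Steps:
L(S) = 3*S (L(S) = 2*S + S = 3*S)
G(A, f) = 2 - 4*A (G(A, f) = -4*A + 2 = 2 - 4*A)
o(t, l) = 0 (o(t, l) = 0*0 = 0)
-56*o(L(1), G(2, -2)) = -56*0 = 0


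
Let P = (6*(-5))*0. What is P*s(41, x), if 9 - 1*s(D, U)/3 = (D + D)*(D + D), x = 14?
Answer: 0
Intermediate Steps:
s(D, U) = 27 - 12*D² (s(D, U) = 27 - 3*(D + D)*(D + D) = 27 - 3*2*D*2*D = 27 - 12*D²)
P = 0 (P = -30*0 = 0)
P*s(41, x) = 0*(27 - 12*41²) = 0*(27 - 12*1681) = 0*(27 - 20172) = 0*(-20145) = 0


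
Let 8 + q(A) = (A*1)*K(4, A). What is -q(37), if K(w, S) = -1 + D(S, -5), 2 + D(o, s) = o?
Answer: -1250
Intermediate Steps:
D(o, s) = -2 + o
K(w, S) = -3 + S (K(w, S) = -1 + (-2 + S) = -3 + S)
q(A) = -8 + A*(-3 + A) (q(A) = -8 + (A*1)*(-3 + A) = -8 + A*(-3 + A))
-q(37) = -(-8 + 37*(-3 + 37)) = -(-8 + 37*34) = -(-8 + 1258) = -1*1250 = -1250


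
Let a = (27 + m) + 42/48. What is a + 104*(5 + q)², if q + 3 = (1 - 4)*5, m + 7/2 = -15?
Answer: 140683/8 ≈ 17585.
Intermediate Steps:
m = -37/2 (m = -7/2 - 15 = -37/2 ≈ -18.500)
q = -18 (q = -3 + (1 - 4)*5 = -3 - 3*5 = -3 - 15 = -18)
a = 75/8 (a = (27 - 37/2) + 42/48 = 17/2 + 42*(1/48) = 17/2 + 7/8 = 75/8 ≈ 9.3750)
a + 104*(5 + q)² = 75/8 + 104*(5 - 18)² = 75/8 + 104*(-13)² = 75/8 + 104*169 = 75/8 + 17576 = 140683/8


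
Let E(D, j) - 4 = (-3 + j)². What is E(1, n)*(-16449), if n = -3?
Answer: -657960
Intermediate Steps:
E(D, j) = 4 + (-3 + j)²
E(1, n)*(-16449) = (4 + (-3 - 3)²)*(-16449) = (4 + (-6)²)*(-16449) = (4 + 36)*(-16449) = 40*(-16449) = -657960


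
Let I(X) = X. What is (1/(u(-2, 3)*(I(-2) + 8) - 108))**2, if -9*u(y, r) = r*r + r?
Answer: 1/13456 ≈ 7.4316e-5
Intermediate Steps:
u(y, r) = -r/9 - r**2/9 (u(y, r) = -(r*r + r)/9 = -(r**2 + r)/9 = -(r + r**2)/9 = -r/9 - r**2/9)
(1/(u(-2, 3)*(I(-2) + 8) - 108))**2 = (1/((-1/9*3*(1 + 3))*(-2 + 8) - 108))**2 = (1/(-1/9*3*4*6 - 108))**2 = (1/(-4/3*6 - 108))**2 = (1/(-8 - 108))**2 = (1/(-116))**2 = (-1/116)**2 = 1/13456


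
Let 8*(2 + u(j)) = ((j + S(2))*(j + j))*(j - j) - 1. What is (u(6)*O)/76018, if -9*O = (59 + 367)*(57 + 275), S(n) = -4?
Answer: 100181/228054 ≈ 0.43929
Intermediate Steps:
u(j) = -17/8 (u(j) = -2 + (((j - 4)*(j + j))*(j - j) - 1)/8 = -2 + (((-4 + j)*(2*j))*0 - 1)/8 = -2 + ((2*j*(-4 + j))*0 - 1)/8 = -2 + (0 - 1)/8 = -2 + (⅛)*(-1) = -2 - ⅛ = -17/8)
O = -47144/3 (O = -(59 + 367)*(57 + 275)/9 = -142*332/3 = -⅑*141432 = -47144/3 ≈ -15715.)
(u(6)*O)/76018 = -17/8*(-47144/3)/76018 = (100181/3)*(1/76018) = 100181/228054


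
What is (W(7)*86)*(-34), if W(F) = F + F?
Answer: -40936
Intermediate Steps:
W(F) = 2*F
(W(7)*86)*(-34) = ((2*7)*86)*(-34) = (14*86)*(-34) = 1204*(-34) = -40936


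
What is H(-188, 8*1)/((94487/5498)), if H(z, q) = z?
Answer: -1033624/94487 ≈ -10.939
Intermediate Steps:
H(-188, 8*1)/((94487/5498)) = -188/(94487/5498) = -188/(94487*(1/5498)) = -188/94487/5498 = -188*5498/94487 = -1033624/94487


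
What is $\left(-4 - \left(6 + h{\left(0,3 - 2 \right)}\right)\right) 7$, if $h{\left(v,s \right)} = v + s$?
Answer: $-77$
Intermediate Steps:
$h{\left(v,s \right)} = s + v$
$\left(-4 - \left(6 + h{\left(0,3 - 2 \right)}\right)\right) 7 = \left(-4 - 7\right) 7 = \left(-11\right) 7 = -77$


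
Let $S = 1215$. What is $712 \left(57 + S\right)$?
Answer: $905664$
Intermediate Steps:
$712 \left(57 + S\right) = 712 \left(57 + 1215\right) = 712 \cdot 1272 = 905664$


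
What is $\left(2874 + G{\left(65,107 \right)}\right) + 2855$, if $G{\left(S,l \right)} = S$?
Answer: $5794$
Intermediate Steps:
$\left(2874 + G{\left(65,107 \right)}\right) + 2855 = \left(2874 + 65\right) + 2855 = 2939 + 2855 = 5794$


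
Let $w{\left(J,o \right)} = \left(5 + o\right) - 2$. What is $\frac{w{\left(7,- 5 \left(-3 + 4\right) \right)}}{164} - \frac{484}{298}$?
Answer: $- \frac{19993}{12218} \approx -1.6364$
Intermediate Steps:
$w{\left(J,o \right)} = 3 + o$
$\frac{w{\left(7,- 5 \left(-3 + 4\right) \right)}}{164} - \frac{484}{298} = \frac{3 - 5 \left(-3 + 4\right)}{164} - \frac{484}{298} = \left(3 - 5\right) \frac{1}{164} - \frac{242}{149} = \left(-2\right) \frac{1}{164} - \frac{242}{149} = - \frac{1}{82} - \frac{242}{149} = - \frac{19993}{12218}$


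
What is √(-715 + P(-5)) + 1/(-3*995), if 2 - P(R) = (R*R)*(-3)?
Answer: -1/2985 + I*√638 ≈ -0.00033501 + 25.259*I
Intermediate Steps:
P(R) = 2 + 3*R² (P(R) = 2 - R*R*(-3) = 2 - R²*(-3) = 2 - (-3)*R² = 2 + 3*R²)
√(-715 + P(-5)) + 1/(-3*995) = √(-715 + (2 + 3*(-5)²)) + 1/(-3*995) = √(-715 + (2 + 3*25)) + 1/(-2985) = √(-715 + (2 + 75)) - 1/2985 = √(-715 + 77) - 1/2985 = √(-638) - 1/2985 = I*√638 - 1/2985 = -1/2985 + I*√638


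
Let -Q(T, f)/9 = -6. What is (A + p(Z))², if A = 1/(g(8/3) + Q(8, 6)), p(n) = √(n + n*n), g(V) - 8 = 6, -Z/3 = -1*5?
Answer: 1109761/4624 + 2*√15/17 ≈ 240.46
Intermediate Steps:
Z = 15 (Z = -(-3)*5 = -3*(-5) = 15)
Q(T, f) = 54 (Q(T, f) = -9*(-6) = 54)
g(V) = 14 (g(V) = 8 + 6 = 14)
p(n) = √(n + n²)
A = 1/68 (A = 1/(14 + 54) = 1/68 ≈ 0.014706)
(A + p(Z))² = (1/68 + √(15*(1 + 15)))² = (1/68 + √(15*16))² = (1/68 + √240)² = (1/68 + 4*√15)²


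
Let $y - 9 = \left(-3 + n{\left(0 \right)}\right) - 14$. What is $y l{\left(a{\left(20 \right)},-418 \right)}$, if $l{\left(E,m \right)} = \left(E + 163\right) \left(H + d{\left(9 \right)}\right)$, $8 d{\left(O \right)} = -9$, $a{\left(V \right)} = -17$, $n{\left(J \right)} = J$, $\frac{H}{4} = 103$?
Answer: $-479902$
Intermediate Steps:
$H = 412$ ($H = 4 \cdot 103 = 412$)
$d{\left(O \right)} = - \frac{9}{8}$ ($d{\left(O \right)} = \frac{1}{8} \left(-9\right) = - \frac{9}{8}$)
$l{\left(E,m \right)} = \frac{535781}{8} + \frac{3287 E}{8}$ ($l{\left(E,m \right)} = \left(E + 163\right) \left(412 - \frac{9}{8}\right) = \left(163 + E\right) \frac{3287}{8} = \frac{535781}{8} + \frac{3287 E}{8}$)
$y = -8$ ($y = 9 + \left(\left(-3 + 0\right) - 14\right) = 9 - 17 = -8$)
$y l{\left(a{\left(20 \right)},-418 \right)} = - 8 \left(\frac{535781}{8} + \frac{3287}{8} \left(-17\right)\right) = - 8 \left(\frac{535781}{8} - \frac{55879}{8}\right) = \left(-8\right) \frac{239951}{4} = -479902$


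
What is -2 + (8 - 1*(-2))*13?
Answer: 128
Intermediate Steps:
-2 + (8 - 1*(-2))*13 = -2 + (8 + 2)*13 = -2 + 10*13 = -2 + 130 = 128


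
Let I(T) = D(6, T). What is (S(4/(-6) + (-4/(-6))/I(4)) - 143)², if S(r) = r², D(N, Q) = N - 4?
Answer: 1653796/81 ≈ 20417.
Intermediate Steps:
D(N, Q) = -4 + N
I(T) = 2 (I(T) = -4 + 6 = 2)
(S(4/(-6) + (-4/(-6))/I(4)) - 143)² = ((4/(-6) - 4/(-6)/2)² - 143)² = ((4*(-⅙) - 4*(-⅙)*(½))² - 143)² = ((-⅔ + (⅔)*(½))² - 143)² = ((-⅔ + ⅓)² - 143)² = ((-⅓)² - 143)² = (⅑ - 143)² = (-1286/9)² = 1653796/81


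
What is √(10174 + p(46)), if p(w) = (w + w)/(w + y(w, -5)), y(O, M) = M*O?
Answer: √40694/2 ≈ 100.86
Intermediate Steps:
p(w) = -½ (p(w) = (w + w)/(w - 5*w) = (2*w)/((-4*w)) = (2*w)*(-1/(4*w)) = -½)
√(10174 + p(46)) = √(10174 - ½) = √(20347/2) = √40694/2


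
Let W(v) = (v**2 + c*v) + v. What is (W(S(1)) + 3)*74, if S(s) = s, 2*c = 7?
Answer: 629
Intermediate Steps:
c = 7/2 (c = (1/2)*7 = 7/2 ≈ 3.5000)
W(v) = v**2 + 9*v/2 (W(v) = (v**2 + 7*v/2) + v = v**2 + 9*v/2)
(W(S(1)) + 3)*74 = ((1/2)*1*(9 + 2*1) + 3)*74 = ((1/2)*1*(9 + 2) + 3)*74 = ((1/2)*1*11 + 3)*74 = (11/2 + 3)*74 = (17/2)*74 = 629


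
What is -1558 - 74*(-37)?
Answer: 1180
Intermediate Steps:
-1558 - 74*(-37) = -1558 - 1*(-2738) = -1558 + 2738 = 1180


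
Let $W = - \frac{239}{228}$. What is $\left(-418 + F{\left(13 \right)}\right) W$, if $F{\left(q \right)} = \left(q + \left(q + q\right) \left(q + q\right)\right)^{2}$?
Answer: $- \frac{37786139}{76} \approx -4.9719 \cdot 10^{5}$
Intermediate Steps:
$W = - \frac{239}{228}$ ($W = \left(-239\right) \frac{1}{228} = - \frac{239}{228} \approx -1.0482$)
$F{\left(q \right)} = \left(q + 4 q^{2}\right)^{2}$ ($F{\left(q \right)} = \left(q + 2 q 2 q\right)^{2} = \left(q + 4 q^{2}\right)^{2}$)
$\left(-418 + F{\left(13 \right)}\right) W = \left(-418 + 13^{2} \left(1 + 4 \cdot 13\right)^{2}\right) \left(- \frac{239}{228}\right) = \left(-418 + 169 \left(1 + 52\right)^{2}\right) \left(- \frac{239}{228}\right) = \left(-418 + 169 \cdot 53^{2}\right) \left(- \frac{239}{228}\right) = \left(-418 + 169 \cdot 2809\right) \left(- \frac{239}{228}\right) = \left(-418 + 474721\right) \left(- \frac{239}{228}\right) = 474303 \left(- \frac{239}{228}\right) = - \frac{37786139}{76}$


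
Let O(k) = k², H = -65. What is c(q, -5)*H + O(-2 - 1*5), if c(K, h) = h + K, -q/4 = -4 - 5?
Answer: -1966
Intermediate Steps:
q = 36 (q = -4*(-4 - 5) = -4*(-9) = 36)
c(K, h) = K + h
c(q, -5)*H + O(-2 - 1*5) = (36 - 5)*(-65) + (-2 - 1*5)² = 31*(-65) + (-2 - 5)² = -2015 + (-7)² = -2015 + 49 = -1966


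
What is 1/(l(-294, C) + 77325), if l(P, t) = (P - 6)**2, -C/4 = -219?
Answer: 1/167325 ≈ 5.9764e-6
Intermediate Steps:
C = 876 (C = -4*(-219) = 876)
l(P, t) = (-6 + P)**2
1/(l(-294, C) + 77325) = 1/((-6 - 294)**2 + 77325) = 1/((-300)**2 + 77325) = 1/(90000 + 77325) = 1/167325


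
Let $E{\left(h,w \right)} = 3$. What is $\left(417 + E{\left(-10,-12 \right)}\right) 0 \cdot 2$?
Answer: $0$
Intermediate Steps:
$\left(417 + E{\left(-10,-12 \right)}\right) 0 \cdot 2 = \left(417 + 3\right) 0 \cdot 2 = 420 \cdot 0 = 0$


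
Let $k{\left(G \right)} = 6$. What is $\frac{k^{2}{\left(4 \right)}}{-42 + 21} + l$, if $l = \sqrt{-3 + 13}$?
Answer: $- \frac{12}{7} + \sqrt{10} \approx 1.448$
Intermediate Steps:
$l = \sqrt{10} \approx 3.1623$
$\frac{k^{2}{\left(4 \right)}}{-42 + 21} + l = \frac{6^{2}}{-42 + 21} + \sqrt{10} = \frac{1}{-21} \cdot 36 + \sqrt{10} = \left(- \frac{1}{21}\right) 36 + \sqrt{10} = - \frac{12}{7} + \sqrt{10}$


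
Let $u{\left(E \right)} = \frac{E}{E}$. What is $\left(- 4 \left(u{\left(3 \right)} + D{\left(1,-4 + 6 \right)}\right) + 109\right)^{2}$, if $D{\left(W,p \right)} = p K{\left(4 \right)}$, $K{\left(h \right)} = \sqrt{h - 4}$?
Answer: $11025$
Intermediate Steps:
$u{\left(E \right)} = 1$
$K{\left(h \right)} = \sqrt{-4 + h}$
$D{\left(W,p \right)} = 0$ ($D{\left(W,p \right)} = p \sqrt{-4 + 4} = p \sqrt{0} = p 0 = 0$)
$\left(- 4 \left(u{\left(3 \right)} + D{\left(1,-4 + 6 \right)}\right) + 109\right)^{2} = \left(- 4 \left(1 + 0\right) + 109\right)^{2} = \left(\left(-4\right) 1 + 109\right)^{2} = \left(-4 + 109\right)^{2} = 105^{2} = 11025$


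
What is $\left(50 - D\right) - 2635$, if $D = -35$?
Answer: $-2550$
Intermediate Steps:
$\left(50 - D\right) - 2635 = \left(50 - -35\right) - 2635 = \left(50 + 35\right) - 2635 = 85 - 2635 = -2550$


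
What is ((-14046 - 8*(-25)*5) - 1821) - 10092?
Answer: -24959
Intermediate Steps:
((-14046 - 8*(-25)*5) - 1821) - 10092 = ((-14046 + 200*5) - 1821) - 10092 = ((-14046 + 1000) - 1821) - 10092 = (-13046 - 1821) - 10092 = -14867 - 10092 = -24959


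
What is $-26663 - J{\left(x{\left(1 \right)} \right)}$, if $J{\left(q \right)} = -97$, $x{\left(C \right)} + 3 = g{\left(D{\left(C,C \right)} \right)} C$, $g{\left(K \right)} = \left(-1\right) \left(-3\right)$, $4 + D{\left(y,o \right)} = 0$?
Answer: $-26566$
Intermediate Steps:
$D{\left(y,o \right)} = -4$ ($D{\left(y,o \right)} = -4 + 0 = -4$)
$g{\left(K \right)} = 3$
$x{\left(C \right)} = -3 + 3 C$
$-26663 - J{\left(x{\left(1 \right)} \right)} = -26663 - -97 = -26663 + 97 = -26566$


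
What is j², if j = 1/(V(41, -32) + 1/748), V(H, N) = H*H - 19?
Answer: 559504/1545489053329 ≈ 3.6202e-7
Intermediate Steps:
V(H, N) = -19 + H² (V(H, N) = H² - 19 = -19 + H²)
j = 748/1243177 (j = 1/((-19 + 41²) + 1/748) = 1/((-19 + 1681) + 1/748) = 1/(1662 + 1/748) = 1/(1243177/748) = 748/1243177 ≈ 0.00060168)
j² = (748/1243177)² = 559504/1545489053329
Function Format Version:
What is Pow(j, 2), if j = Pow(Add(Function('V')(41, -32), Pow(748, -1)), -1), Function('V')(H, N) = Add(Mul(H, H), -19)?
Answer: Rational(559504, 1545489053329) ≈ 3.6202e-7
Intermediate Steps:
Function('V')(H, N) = Add(-19, Pow(H, 2)) (Function('V')(H, N) = Add(Pow(H, 2), -19) = Add(-19, Pow(H, 2)))
j = Rational(748, 1243177) (j = Pow(Add(Add(-19, Pow(41, 2)), Pow(748, -1)), -1) = Pow(Add(Add(-19, 1681), Rational(1, 748)), -1) = Pow(Add(1662, Rational(1, 748)), -1) = Pow(Rational(1243177, 748), -1) = Rational(748, 1243177) ≈ 0.00060168)
Pow(j, 2) = Pow(Rational(748, 1243177), 2) = Rational(559504, 1545489053329)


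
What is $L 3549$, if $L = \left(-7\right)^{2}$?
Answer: $173901$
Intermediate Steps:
$L = 49$
$L 3549 = 49 \cdot 3549 = 173901$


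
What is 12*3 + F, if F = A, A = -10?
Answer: 26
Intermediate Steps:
F = -10
12*3 + F = 12*3 - 10 = 36 - 10 = 26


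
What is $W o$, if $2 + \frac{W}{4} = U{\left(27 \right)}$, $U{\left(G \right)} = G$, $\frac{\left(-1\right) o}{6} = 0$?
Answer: $0$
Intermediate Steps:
$o = 0$ ($o = \left(-6\right) 0 = 0$)
$W = 100$ ($W = -8 + 4 \cdot 27 = -8 + 108 = 100$)
$W o = 100 \cdot 0 = 0$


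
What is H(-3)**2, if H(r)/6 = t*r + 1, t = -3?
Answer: 3600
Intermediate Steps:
H(r) = 6 - 18*r (H(r) = 6*(-3*r + 1) = 6*(1 - 3*r) = 6 - 18*r)
H(-3)**2 = (6 - 18*(-3))**2 = (6 + 54)**2 = 60**2 = 3600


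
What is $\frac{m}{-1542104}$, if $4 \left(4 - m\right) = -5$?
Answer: $- \frac{21}{6168416} \approx -3.4044 \cdot 10^{-6}$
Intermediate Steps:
$m = \frac{21}{4}$ ($m = 4 - - \frac{5}{4} = 4 + \frac{5}{4} = \frac{21}{4} \approx 5.25$)
$\frac{m}{-1542104} = \frac{1}{-1542104} \cdot \frac{21}{4} = \left(- \frac{1}{1542104}\right) \frac{21}{4} = - \frac{21}{6168416}$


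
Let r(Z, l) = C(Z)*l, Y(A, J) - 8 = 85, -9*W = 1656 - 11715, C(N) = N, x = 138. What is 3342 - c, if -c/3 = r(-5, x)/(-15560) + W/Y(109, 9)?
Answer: 488850655/144708 ≈ 3378.2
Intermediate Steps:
W = 3353/3 (W = -(1656 - 11715)/9 = -⅑*(-10059) = 3353/3 ≈ 1117.7)
Y(A, J) = 93 (Y(A, J) = 8 + 85 = 93)
r(Z, l) = Z*l
c = -5236519/144708 (c = -3*(-5*138/(-15560) + (3353/3)/93) = -3*(-690*(-1/15560) + (3353/3)*(1/93)) = -3*(69/1556 + 3353/279) = -3*5236519/434124 = -5236519/144708 ≈ -36.187)
3342 - c = 3342 - 1*(-5236519/144708) = 3342 + 5236519/144708 = 488850655/144708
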